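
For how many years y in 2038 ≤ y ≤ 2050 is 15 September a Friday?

Day of week of September 15 in each year:
2038: Wed, 2039: Thu, 2040: Sat, 2041: Sun, 2042: Mon, 2043: Tue, 2044: Thu, 2045: Fri ✓, 2046: Sat, 2047: Sun, 2048: Tue, 2049: Wed, 2050: Thu
Fridays: 2045.

1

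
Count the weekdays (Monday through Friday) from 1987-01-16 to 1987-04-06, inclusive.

57

1987-01-16 is a Friday.
That's 81 days from start to end, counting both.
81 = 7 × 11 + 4, so there are 11 full weeks plus 4 extra days.
Each full week contributes 5 weekdays (Mon–Fri): 11 × 5 = 55.
The 4 extra days are Fri, Sat, Sun, Mon — 2 of them qualify.
Total: 55 + 2 = 57.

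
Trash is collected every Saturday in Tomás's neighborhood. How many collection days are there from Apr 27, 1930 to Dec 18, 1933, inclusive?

190

Apr 27, 1930 is a Sunday.
That's 1332 days from start to end, counting both.
1332 = 7 × 190 + 2, so there are 190 full weeks plus 2 extra days.
Each full week contributes one Saturday: 190 so far.
The 2 extra days are Sun, Mon — none qualify.
Total: 190 + 0 = 190.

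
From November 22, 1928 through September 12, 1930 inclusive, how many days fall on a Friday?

95

November 22, 1928 is a Thursday.
The range spans 660 days (inclusive of both endpoints).
660 = 7 × 94 + 2, so there are 94 full weeks plus 2 extra days.
Each full week contributes one Friday: 94 so far.
The 2 extra days are Thursday, Friday — 1 of them qualifies.
Total: 94 + 1 = 95.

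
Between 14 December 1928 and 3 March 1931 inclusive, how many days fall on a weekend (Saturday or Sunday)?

14 December 1928 is a Friday.
The range spans 810 days (inclusive of both endpoints).
810 = 7 × 115 + 5, so there are 115 full weeks plus 5 extra days.
Each full week contributes 2 weekend days (Sat, Sun): 115 × 2 = 230.
The 5 extra days are Fri, Sat, Sun, Mon, Tue — 2 of them qualify.
Total: 230 + 2 = 232.

232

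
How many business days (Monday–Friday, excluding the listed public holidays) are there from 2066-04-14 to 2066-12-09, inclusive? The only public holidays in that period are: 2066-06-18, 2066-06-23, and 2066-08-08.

2066-04-14 is a Wednesday.
The range spans 240 days (inclusive of both endpoints).
240 = 7 × 34 + 2, so there are 34 full weeks plus 2 extra days.
Each full week contributes 5 weekdays (Mon–Fri): 34 × 5 = 170.
The 2 extra days are Wed, Thu — 2 of them qualify.
Total: 170 + 2 = 172.
Holidays: 2066-06-18 (Fri); 2066-06-23 (Wed); 2066-08-08 (Sun).
2 of the 3 holidays fall on weekdays; the rest are weekends and were already excluded.
Business days: 172 − 2 = 170.

170 business days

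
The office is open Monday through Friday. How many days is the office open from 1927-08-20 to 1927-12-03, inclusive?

75 weekdays

1927-08-20 is a Saturday.
That's 106 days from start to end, counting both.
106 = 7 × 15 + 1, so there are 15 full weeks plus 1 extra day.
Each full week contributes 5 weekdays (Mon–Fri): 15 × 5 = 75.
The 1 extra day is Sat — none qualify.
Total: 75 + 0 = 75.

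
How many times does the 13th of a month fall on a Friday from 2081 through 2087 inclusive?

Friday-the-13ths by year:
2081: Jun
2082: Feb, Mar, Nov
2083: Aug
2084: Oct
2085: Apr, Jul
2086: Sep, Dec
2087: Jun

11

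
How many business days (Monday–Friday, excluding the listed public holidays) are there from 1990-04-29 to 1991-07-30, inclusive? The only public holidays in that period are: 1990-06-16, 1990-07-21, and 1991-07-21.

327

1990-04-29 is a Sunday.
The range spans 458 days (inclusive of both endpoints).
458 = 7 × 65 + 3, so there are 65 full weeks plus 3 extra days.
Each full week contributes 5 weekdays (Mon–Fri): 65 × 5 = 325.
The 3 extra days are Sun, Mon, Tue — 2 of them qualify.
Total: 325 + 2 = 327.
Holidays: 1990-06-16 (Sat); 1990-07-21 (Sat); 1991-07-21 (Sun).
None of the 3 holidays fall on a weekday, so nothing to subtract.
Business days: 327 − 0 = 327.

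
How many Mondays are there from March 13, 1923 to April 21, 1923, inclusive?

March 13, 1923 is a Tuesday.
From March 13, 1923 to April 21, 1923 is 40 days inclusive.
40 = 7 × 5 + 5, so there are 5 full weeks plus 5 extra days.
Each full week contributes one Monday: 5 so far.
The 5 extra days are Tue, Wed, Thu, Fri, Sat — none qualify.
Total: 5 + 0 = 5.

5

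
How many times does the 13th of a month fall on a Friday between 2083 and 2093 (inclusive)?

Friday-the-13ths by year:
2083: Aug
2084: Oct
2085: Apr, Jul
2086: Sep, Dec
2087: Jun
2088: Feb, Aug
2089: May
2090: Jan, Oct
2091: Apr, Jul
2092: Jun
2093: Feb, Mar, Nov

18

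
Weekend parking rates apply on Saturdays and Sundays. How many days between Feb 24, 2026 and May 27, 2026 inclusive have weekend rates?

26

Feb 24, 2026 is a Tuesday.
The range spans 93 days (inclusive of both endpoints).
93 = 7 × 13 + 2, so there are 13 full weeks plus 2 extra days.
Each full week contributes 2 weekend days (Sat, Sun): 13 × 2 = 26.
The 2 extra days are Tuesday, Wednesday — none qualify.
Total: 26 + 0 = 26.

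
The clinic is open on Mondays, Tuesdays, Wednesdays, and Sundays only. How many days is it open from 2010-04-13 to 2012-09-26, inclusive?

2010-04-13 is a Tuesday.
That's 898 days from start to end, counting both.
898 = 7 × 128 + 2, so there are 128 full weeks plus 2 extra days.
Each full week contributes 4 days from the set (Mon, Tue, Wed, Sun): 128 × 4 = 512.
The 2 extra days are Tue, Wed — 2 of them qualify.
Total: 512 + 2 = 514.

514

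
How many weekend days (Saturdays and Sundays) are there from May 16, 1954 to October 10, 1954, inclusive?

43

May 16, 1954 is a Sunday.
From May 16, 1954 to October 10, 1954 is 148 days inclusive.
148 = 7 × 21 + 1, so there are 21 full weeks plus 1 extra day.
Each full week contributes 2 weekend days (Sat, Sun): 21 × 2 = 42.
The 1 extra day is Sunday — 1 of them qualifies.
Total: 42 + 1 = 43.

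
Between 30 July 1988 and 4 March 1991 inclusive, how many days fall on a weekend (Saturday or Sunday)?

30 July 1988 is a Saturday.
From 30 July 1988 to 4 March 1991 is 948 days inclusive.
948 = 7 × 135 + 3, so there are 135 full weeks plus 3 extra days.
Each full week contributes 2 weekend days (Sat, Sun): 135 × 2 = 270.
The 3 extra days are Sat, Sun, Mon — 2 of them qualify.
Total: 270 + 2 = 272.

272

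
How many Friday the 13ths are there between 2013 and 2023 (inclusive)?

Friday-the-13ths by year:
2013: Sep, Dec
2014: Jun
2015: Feb, Mar, Nov
2016: May
2017: Jan, Oct
2018: Apr, Jul
2019: Sep, Dec
2020: Mar, Nov
2021: Aug
2022: May
2023: Jan, Oct

19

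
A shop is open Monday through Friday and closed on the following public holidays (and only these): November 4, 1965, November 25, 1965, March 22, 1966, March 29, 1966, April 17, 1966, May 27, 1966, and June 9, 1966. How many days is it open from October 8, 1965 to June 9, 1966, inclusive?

169 business days

October 8, 1965 is a Friday.
The range spans 245 days (inclusive of both endpoints).
245 = 7 × 35, so the span is exactly 35 full weeks.
Each full week contributes 5 weekdays (Mon–Fri): 35 × 5 = 175.
Holidays: November 4, 1965 (Thu); November 25, 1965 (Thu); March 22, 1966 (Tue); March 29, 1966 (Tue); April 17, 1966 (Sun); May 27, 1966 (Fri); June 9, 1966 (Thu).
6 of the 7 holidays fall on weekdays; the rest are weekends and were already excluded.
Business days: 175 − 6 = 169.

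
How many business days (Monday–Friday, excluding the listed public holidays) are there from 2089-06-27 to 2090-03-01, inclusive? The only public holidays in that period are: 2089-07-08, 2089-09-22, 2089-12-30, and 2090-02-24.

174 business days

2089-06-27 is a Monday.
That's 248 days from start to end, counting both.
248 = 7 × 35 + 3, so there are 35 full weeks plus 3 extra days.
Each full week contributes 5 weekdays (Mon–Fri): 35 × 5 = 175.
The 3 extra days are Monday, Tuesday, Wednesday — 3 of them qualify.
Total: 175 + 3 = 178.
Holidays: 2089-07-08 (Fri); 2089-09-22 (Thu); 2089-12-30 (Fri); 2090-02-24 (Fri).
All 4 holidays fall on weekdays, so subtract 4.
Business days: 178 − 4 = 174.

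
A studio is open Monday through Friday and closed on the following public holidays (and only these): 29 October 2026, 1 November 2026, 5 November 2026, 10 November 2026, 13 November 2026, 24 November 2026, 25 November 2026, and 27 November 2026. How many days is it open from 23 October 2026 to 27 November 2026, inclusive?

23 October 2026 is a Friday.
From 23 October 2026 to 27 November 2026 is 36 days inclusive.
36 = 7 × 5 + 1, so there are 5 full weeks plus 1 extra day.
Each full week contributes 5 weekdays (Mon–Fri): 5 × 5 = 25.
The 1 extra day is Friday — 1 of them qualifies.
Total: 25 + 1 = 26.
Holidays: 29 October 2026 (Thu); 1 November 2026 (Sun); 5 November 2026 (Thu); 10 November 2026 (Tue); 13 November 2026 (Fri); 24 November 2026 (Tue); 25 November 2026 (Wed); 27 November 2026 (Fri).
7 of the 8 holidays fall on weekdays; the rest are weekends and were already excluded.
Business days: 26 − 7 = 19.

19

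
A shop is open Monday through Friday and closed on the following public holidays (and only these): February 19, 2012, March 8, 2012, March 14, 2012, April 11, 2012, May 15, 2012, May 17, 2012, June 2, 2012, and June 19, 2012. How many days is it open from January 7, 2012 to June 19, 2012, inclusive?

January 7, 2012 is a Saturday.
That's 165 days from start to end, counting both.
165 = 7 × 23 + 4, so there are 23 full weeks plus 4 extra days.
Each full week contributes 5 weekdays (Mon–Fri): 23 × 5 = 115.
The 4 extra days are Sat, Sun, Mon, Tue — 2 of them qualify.
Total: 115 + 2 = 117.
Holidays: February 19, 2012 (Sun); March 8, 2012 (Thu); March 14, 2012 (Wed); April 11, 2012 (Wed); May 15, 2012 (Tue); May 17, 2012 (Thu); June 2, 2012 (Sat); June 19, 2012 (Tue).
6 of the 8 holidays fall on weekdays; the rest are weekends and were already excluded.
Business days: 117 − 6 = 111.

111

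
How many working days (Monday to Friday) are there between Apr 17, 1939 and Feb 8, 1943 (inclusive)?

996

Apr 17, 1939 is a Monday.
That's 1394 days from start to end, counting both.
1394 = 7 × 199 + 1, so there are 199 full weeks plus 1 extra day.
Each full week contributes 5 weekdays (Mon–Fri): 199 × 5 = 995.
The 1 extra day is Monday — 1 of them qualifies.
Total: 995 + 1 = 996.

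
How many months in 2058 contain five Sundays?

4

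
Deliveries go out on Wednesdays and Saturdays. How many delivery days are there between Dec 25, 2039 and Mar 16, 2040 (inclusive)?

23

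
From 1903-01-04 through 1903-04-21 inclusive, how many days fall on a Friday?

1903-01-04 is a Sunday.
From 1903-01-04 to 1903-04-21 is 108 days inclusive.
108 = 7 × 15 + 3, so there are 15 full weeks plus 3 extra days.
Each full week contributes one Friday: 15 so far.
The 3 extra days are Sunday, Monday, Tuesday — none qualify.
Total: 15 + 0 = 15.

15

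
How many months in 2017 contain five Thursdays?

A month has five Thursdays exactly when Thursday falls within its first (length − 28) days.
Jan: 31 days, starts Sun → 5 of Sun, Mon, Tue
Feb: 28 days, starts Wed → 5 of (none)
Mar: 31 days, starts Wed → 5 of Wed, Thu, Fri ✓
Apr: 30 days, starts Sat → 5 of Sat, Sun
May: 31 days, starts Mon → 5 of Mon, Tue, Wed
Jun: 30 days, starts Thu → 5 of Thu, Fri ✓
Jul: 31 days, starts Sat → 5 of Sat, Sun, Mon
Aug: 31 days, starts Tue → 5 of Tue, Wed, Thu ✓
Sep: 30 days, starts Fri → 5 of Fri, Sat
Oct: 31 days, starts Sun → 5 of Sun, Mon, Tue
Nov: 30 days, starts Wed → 5 of Wed, Thu ✓
Dec: 31 days, starts Fri → 5 of Fri, Sat, Sun
Months with five Thursdays: Mar, Jun, Aug, Nov.

4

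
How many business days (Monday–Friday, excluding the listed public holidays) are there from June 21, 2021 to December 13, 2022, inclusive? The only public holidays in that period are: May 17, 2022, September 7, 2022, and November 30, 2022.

June 21, 2021 is a Monday.
That's 541 days from start to end, counting both.
541 = 7 × 77 + 2, so there are 77 full weeks plus 2 extra days.
Each full week contributes 5 weekdays (Mon–Fri): 77 × 5 = 385.
The 2 extra days are Monday, Tuesday — 2 of them qualify.
Total: 385 + 2 = 387.
Holidays: May 17, 2022 (Tue); September 7, 2022 (Wed); November 30, 2022 (Wed).
All 3 holidays fall on weekdays, so subtract 3.
Business days: 387 − 3 = 384.

384 business days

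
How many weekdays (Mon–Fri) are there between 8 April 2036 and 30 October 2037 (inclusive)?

409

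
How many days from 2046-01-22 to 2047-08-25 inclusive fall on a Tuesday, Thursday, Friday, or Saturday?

2046-01-22 is a Monday.
That's 581 days from start to end, counting both.
581 = 7 × 83, so the span is exactly 83 full weeks.
Each full week contributes 4 days from the set (Tue, Thu, Fri, Sat): 83 × 4 = 332.
Total: 332.

332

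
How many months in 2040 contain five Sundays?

5

A month has five Sundays exactly when Sunday falls within its first (length − 28) days.
Jan: 31 days, starts Sun → 5 of Sun, Mon, Tue ✓
Feb: 29 days, starts Wed → 5 of Wed
Mar: 31 days, starts Thu → 5 of Thu, Fri, Sat
Apr: 30 days, starts Sun → 5 of Sun, Mon ✓
May: 31 days, starts Tue → 5 of Tue, Wed, Thu
Jun: 30 days, starts Fri → 5 of Fri, Sat
Jul: 31 days, starts Sun → 5 of Sun, Mon, Tue ✓
Aug: 31 days, starts Wed → 5 of Wed, Thu, Fri
Sep: 30 days, starts Sat → 5 of Sat, Sun ✓
Oct: 31 days, starts Mon → 5 of Mon, Tue, Wed
Nov: 30 days, starts Thu → 5 of Thu, Fri
Dec: 31 days, starts Sat → 5 of Sat, Sun, Mon ✓
Months with five Sundays: Jan, Apr, Jul, Sep, Dec.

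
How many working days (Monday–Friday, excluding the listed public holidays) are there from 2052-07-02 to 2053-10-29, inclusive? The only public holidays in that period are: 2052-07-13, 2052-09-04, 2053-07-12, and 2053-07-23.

2052-07-02 is a Tuesday.
That's 485 days from start to end, counting both.
485 = 7 × 69 + 2, so there are 69 full weeks plus 2 extra days.
Each full week contributes 5 weekdays (Mon–Fri): 69 × 5 = 345.
The 2 extra days are Tuesday, Wednesday — 2 of them qualify.
Total: 345 + 2 = 347.
Holidays: 2052-07-13 (Sat); 2052-09-04 (Wed); 2053-07-12 (Sat); 2053-07-23 (Wed).
2 of the 4 holidays fall on weekdays; the rest are weekends and were already excluded.
Business days: 347 − 2 = 345.

345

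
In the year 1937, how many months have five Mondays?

4

A month has five Mondays exactly when Monday falls within its first (length − 28) days.
Jan: 31 days, starts Fri → 5 of Fri, Sat, Sun
Feb: 28 days, starts Mon → 5 of (none)
Mar: 31 days, starts Mon → 5 of Mon, Tue, Wed ✓
Apr: 30 days, starts Thu → 5 of Thu, Fri
May: 31 days, starts Sat → 5 of Sat, Sun, Mon ✓
Jun: 30 days, starts Tue → 5 of Tue, Wed
Jul: 31 days, starts Thu → 5 of Thu, Fri, Sat
Aug: 31 days, starts Sun → 5 of Sun, Mon, Tue ✓
Sep: 30 days, starts Wed → 5 of Wed, Thu
Oct: 31 days, starts Fri → 5 of Fri, Sat, Sun
Nov: 30 days, starts Mon → 5 of Mon, Tue ✓
Dec: 31 days, starts Wed → 5 of Wed, Thu, Fri
Months with five Mondays: Mar, May, Aug, Nov.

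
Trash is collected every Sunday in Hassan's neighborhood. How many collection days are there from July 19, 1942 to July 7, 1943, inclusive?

51 Sundays

July 19, 1942 is a Sunday.
That's 354 days from start to end, counting both.
354 = 7 × 50 + 4, so there are 50 full weeks plus 4 extra days.
Each full week contributes one Sunday: 50 so far.
The 4 extra days are Sunday, Monday, Tuesday, Wednesday — 1 of them qualifies.
Total: 50 + 1 = 51.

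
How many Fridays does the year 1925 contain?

52

1925-01-01 is a Thursday.
That's 365 days from start to end, counting both.
365 = 7 × 52 + 1, so there are 52 full weeks plus 1 extra day.
Each full week contributes one Friday: 52 so far.
The 1 extra day is Thursday — none qualify.
Total: 52 + 0 = 52.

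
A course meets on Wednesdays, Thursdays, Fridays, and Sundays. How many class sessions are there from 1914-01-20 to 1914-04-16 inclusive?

1914-01-20 is a Tuesday.
From 1914-01-20 to 1914-04-16 is 87 days inclusive.
87 = 7 × 12 + 3, so there are 12 full weeks plus 3 extra days.
Each full week contributes 4 days from the set (Wed, Thu, Fri, Sun): 12 × 4 = 48.
The 3 extra days are Tuesday, Wednesday, Thursday — 2 of them qualify.
Total: 48 + 2 = 50.

50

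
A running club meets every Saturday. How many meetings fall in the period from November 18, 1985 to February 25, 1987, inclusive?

November 18, 1985 is a Monday.
The range spans 465 days (inclusive of both endpoints).
465 = 7 × 66 + 3, so there are 66 full weeks plus 3 extra days.
Each full week contributes one Saturday: 66 so far.
The 3 extra days are Monday, Tuesday, Wednesday — none qualify.
Total: 66 + 0 = 66.

66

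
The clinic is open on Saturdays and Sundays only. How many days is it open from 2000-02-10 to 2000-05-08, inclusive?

26

2000-02-10 is a Thursday.
That's 89 days from start to end, counting both.
89 = 7 × 12 + 5, so there are 12 full weeks plus 5 extra days.
Each full week contributes 2 days from the set (Sat, Sun): 12 × 2 = 24.
The 5 extra days are Thu, Fri, Sat, Sun, Mon — 2 of them qualify.
Total: 24 + 2 = 26.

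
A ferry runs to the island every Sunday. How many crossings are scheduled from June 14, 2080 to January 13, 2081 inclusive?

31

June 14, 2080 is a Friday.
From June 14, 2080 to January 13, 2081 is 214 days inclusive.
214 = 7 × 30 + 4, so there are 30 full weeks plus 4 extra days.
Each full week contributes one Sunday: 30 so far.
The 4 extra days are Friday, Saturday, Sunday, Monday — 1 of them qualifies.
Total: 30 + 1 = 31.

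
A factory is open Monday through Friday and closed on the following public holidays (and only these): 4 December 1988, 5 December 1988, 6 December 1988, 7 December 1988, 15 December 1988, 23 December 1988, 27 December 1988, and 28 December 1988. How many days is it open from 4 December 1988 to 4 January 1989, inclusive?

16

4 December 1988 is a Sunday.
From 4 December 1988 to 4 January 1989 is 32 days inclusive.
32 = 7 × 4 + 4, so there are 4 full weeks plus 4 extra days.
Each full week contributes 5 weekdays (Mon–Fri): 4 × 5 = 20.
The 4 extra days are Sun, Mon, Tue, Wed — 3 of them qualify.
Total: 20 + 3 = 23.
Holidays: 4 December 1988 (Sun); 5 December 1988 (Mon); 6 December 1988 (Tue); 7 December 1988 (Wed); 15 December 1988 (Thu); 23 December 1988 (Fri); 27 December 1988 (Tue); 28 December 1988 (Wed).
7 of the 8 holidays fall on weekdays; the rest are weekends and were already excluded.
Business days: 23 − 7 = 16.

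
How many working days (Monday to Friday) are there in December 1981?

23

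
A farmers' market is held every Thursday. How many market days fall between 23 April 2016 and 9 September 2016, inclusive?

23 April 2016 is a Saturday.
That's 140 days from start to end, counting both.
140 = 7 × 20, so the span is exactly 20 full weeks.
Each full week contributes one Thursday: 20 so far.

20 Thursdays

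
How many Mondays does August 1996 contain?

Aug 1, 1996 is a Thursday.
From Aug 1, 1996 to Aug 31, 1996 is 31 days inclusive.
31 = 7 × 4 + 3, so there are 4 full weeks plus 3 extra days.
Each full week contributes one Monday: 4 so far.
The 3 extra days are Thu, Fri, Sat — none qualify.
Total: 4 + 0 = 4.

4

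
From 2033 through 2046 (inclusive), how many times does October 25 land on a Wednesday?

2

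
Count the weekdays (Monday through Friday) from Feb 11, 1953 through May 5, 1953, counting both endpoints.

60 weekdays

Feb 11, 1953 is a Wednesday.
That's 84 days from start to end, counting both.
84 = 7 × 12, so the span is exactly 12 full weeks.
Each full week contributes 5 weekdays (Mon–Fri): 12 × 5 = 60.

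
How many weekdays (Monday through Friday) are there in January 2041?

23 weekdays

January 1, 2041 is a Tuesday.
From January 1, 2041 to January 31, 2041 is 31 days inclusive.
31 = 7 × 4 + 3, so there are 4 full weeks plus 3 extra days.
Each full week contributes 5 weekdays (Mon–Fri): 4 × 5 = 20.
The 3 extra days are Tuesday, Wednesday, Thursday — 3 of them qualify.
Total: 20 + 3 = 23.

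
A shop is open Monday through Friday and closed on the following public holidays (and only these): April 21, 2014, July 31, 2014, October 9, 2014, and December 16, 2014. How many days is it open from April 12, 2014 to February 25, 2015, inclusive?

224 working days

April 12, 2014 is a Saturday.
The range spans 320 days (inclusive of both endpoints).
320 = 7 × 45 + 5, so there are 45 full weeks plus 5 extra days.
Each full week contributes 5 weekdays (Mon–Fri): 45 × 5 = 225.
The 5 extra days are Saturday, Sunday, Monday, Tuesday, Wednesday — 3 of them qualify.
Total: 225 + 3 = 228.
Holidays: April 21, 2014 (Mon); July 31, 2014 (Thu); October 9, 2014 (Thu); December 16, 2014 (Tue).
All 4 holidays fall on weekdays, so subtract 4.
Business days: 228 − 4 = 224.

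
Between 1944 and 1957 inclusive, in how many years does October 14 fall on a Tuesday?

Day of week of October 14 in each year:
1944: Sat, 1945: Sun, 1946: Mon, 1947: Tue ✓, 1948: Thu, 1949: Fri, 1950: Sat, 1951: Sun, 1952: Tue ✓, 1953: Wed, 1954: Thu, 1955: Fri, 1956: Sun, 1957: Mon
Tuesdays: 1947, 1952.

2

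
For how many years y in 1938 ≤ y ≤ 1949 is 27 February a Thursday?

2

Day of week of February 27 in each year:
1938: Sun, 1939: Mon, 1940: Tue, 1941: Thu ✓, 1942: Fri, 1943: Sat, 1944: Sun, 1945: Tue, 1946: Wed, 1947: Thu ✓, 1948: Fri, 1949: Sun
Thursdays: 1941, 1947.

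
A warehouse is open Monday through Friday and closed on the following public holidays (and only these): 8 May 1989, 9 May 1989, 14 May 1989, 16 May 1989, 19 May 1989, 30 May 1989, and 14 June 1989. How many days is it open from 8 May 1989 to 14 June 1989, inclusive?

8 May 1989 is a Monday.
That's 38 days from start to end, counting both.
38 = 7 × 5 + 3, so there are 5 full weeks plus 3 extra days.
Each full week contributes 5 weekdays (Mon–Fri): 5 × 5 = 25.
The 3 extra days are Monday, Tuesday, Wednesday — 3 of them qualify.
Total: 25 + 3 = 28.
Holidays: 8 May 1989 (Mon); 9 May 1989 (Tue); 14 May 1989 (Sun); 16 May 1989 (Tue); 19 May 1989 (Fri); 30 May 1989 (Tue); 14 June 1989 (Wed).
6 of the 7 holidays fall on weekdays; the rest are weekends and were already excluded.
Business days: 28 − 6 = 22.

22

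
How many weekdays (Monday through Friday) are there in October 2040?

23

2040-10-01 is a Monday.
That's 31 days from start to end, counting both.
31 = 7 × 4 + 3, so there are 4 full weeks plus 3 extra days.
Each full week contributes 5 weekdays (Mon–Fri): 4 × 5 = 20.
The 3 extra days are Monday, Tuesday, Wednesday — 3 of them qualify.
Total: 20 + 3 = 23.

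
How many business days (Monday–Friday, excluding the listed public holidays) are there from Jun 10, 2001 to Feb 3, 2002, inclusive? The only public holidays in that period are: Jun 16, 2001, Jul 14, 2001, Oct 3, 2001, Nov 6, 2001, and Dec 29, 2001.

168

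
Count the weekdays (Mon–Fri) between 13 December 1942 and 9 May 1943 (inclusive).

13 December 1942 is a Sunday.
The range spans 148 days (inclusive of both endpoints).
148 = 7 × 21 + 1, so there are 21 full weeks plus 1 extra day.
Each full week contributes 5 weekdays (Mon–Fri): 21 × 5 = 105.
The 1 extra day is Sunday — none qualify.
Total: 105 + 0 = 105.

105 weekdays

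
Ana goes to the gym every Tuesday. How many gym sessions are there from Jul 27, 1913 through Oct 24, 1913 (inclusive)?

13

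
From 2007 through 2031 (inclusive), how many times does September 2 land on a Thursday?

3

Day of week of September 2 in each year:
2007: Sun, 2008: Tue, 2009: Wed, 2010: Thu ✓, 2011: Fri, 2012: Sun, 2013: Mon, 2014: Tue, 2015: Wed, 2016: Fri, 2017: Sat, 2018: Sun, 2019: Mon, 2020: Wed, 2021: Thu ✓, 2022: Fri, 2023: Sat, 2024: Mon, 2025: Tue, 2026: Wed, 2027: Thu ✓, 2028: Sat, 2029: Sun, 2030: Mon, 2031: Tue
Thursdays: 2010, 2021, 2027.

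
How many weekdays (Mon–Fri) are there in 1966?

260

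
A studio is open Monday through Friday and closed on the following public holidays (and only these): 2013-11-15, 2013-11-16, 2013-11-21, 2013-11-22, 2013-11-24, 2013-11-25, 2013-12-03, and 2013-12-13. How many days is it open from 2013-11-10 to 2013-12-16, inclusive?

20

2013-11-10 is a Sunday.
From 2013-11-10 to 2013-12-16 is 37 days inclusive.
37 = 7 × 5 + 2, so there are 5 full weeks plus 2 extra days.
Each full week contributes 5 weekdays (Mon–Fri): 5 × 5 = 25.
The 2 extra days are Sun, Mon — 1 of them qualifies.
Total: 25 + 1 = 26.
Holidays: 2013-11-15 (Fri); 2013-11-16 (Sat); 2013-11-21 (Thu); 2013-11-22 (Fri); 2013-11-24 (Sun); 2013-11-25 (Mon); 2013-12-03 (Tue); 2013-12-13 (Fri).
6 of the 8 holidays fall on weekdays; the rest are weekends and were already excluded.
Business days: 26 − 6 = 20.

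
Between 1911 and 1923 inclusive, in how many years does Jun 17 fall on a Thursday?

Day of week of June 17 in each year:
1911: Sat, 1912: Mon, 1913: Tue, 1914: Wed, 1915: Thu ✓, 1916: Sat, 1917: Sun, 1918: Mon, 1919: Tue, 1920: Thu ✓, 1921: Fri, 1922: Sat, 1923: Sun
Thursdays: 1915, 1920.

2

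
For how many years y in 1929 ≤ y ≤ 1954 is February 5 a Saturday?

Day of week of February 5 in each year:
1929: Tue, 1930: Wed, 1931: Thu, 1932: Fri, 1933: Sun, 1934: Mon, 1935: Tue, 1936: Wed, 1937: Fri, 1938: Sat ✓, 1939: Sun, 1940: Mon, 1941: Wed, 1942: Thu, 1943: Fri, 1944: Sat ✓, 1945: Mon, 1946: Tue, 1947: Wed, 1948: Thu, 1949: Sat ✓, 1950: Sun, 1951: Mon, 1952: Tue, 1953: Thu, 1954: Fri
Saturdays: 1938, 1944, 1949.

3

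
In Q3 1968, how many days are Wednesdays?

13

July 1, 1968 is a Monday.
That's 92 days from start to end, counting both.
92 = 7 × 13 + 1, so there are 13 full weeks plus 1 extra day.
Each full week contributes one Wednesday: 13 so far.
The 1 extra day is Mon — none qualify.
Total: 13 + 0 = 13.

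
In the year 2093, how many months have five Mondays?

A month has five Mondays exactly when Monday falls within its first (length − 28) days.
Jan: 31 days, starts Thu → 5 of Thu, Fri, Sat
Feb: 28 days, starts Sun → 5 of (none)
Mar: 31 days, starts Sun → 5 of Sun, Mon, Tue ✓
Apr: 30 days, starts Wed → 5 of Wed, Thu
May: 31 days, starts Fri → 5 of Fri, Sat, Sun
Jun: 30 days, starts Mon → 5 of Mon, Tue ✓
Jul: 31 days, starts Wed → 5 of Wed, Thu, Fri
Aug: 31 days, starts Sat → 5 of Sat, Sun, Mon ✓
Sep: 30 days, starts Tue → 5 of Tue, Wed
Oct: 31 days, starts Thu → 5 of Thu, Fri, Sat
Nov: 30 days, starts Sun → 5 of Sun, Mon ✓
Dec: 31 days, starts Tue → 5 of Tue, Wed, Thu
Months with five Mondays: Mar, Jun, Aug, Nov.

4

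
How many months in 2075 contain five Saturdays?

4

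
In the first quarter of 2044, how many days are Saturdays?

13

Jan 1, 2044 is a Friday.
From Jan 1, 2044 to Mar 31, 2044 is 91 days inclusive.
91 = 7 × 13, so the span is exactly 13 full weeks.
Each full week contributes one Saturday: 13 so far.
Total: 13.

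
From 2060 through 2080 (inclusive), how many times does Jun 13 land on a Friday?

2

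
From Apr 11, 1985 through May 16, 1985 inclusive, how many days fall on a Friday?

5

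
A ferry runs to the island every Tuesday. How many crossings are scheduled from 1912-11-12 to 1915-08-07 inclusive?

143 Tuesdays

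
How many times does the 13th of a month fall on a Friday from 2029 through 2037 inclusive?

16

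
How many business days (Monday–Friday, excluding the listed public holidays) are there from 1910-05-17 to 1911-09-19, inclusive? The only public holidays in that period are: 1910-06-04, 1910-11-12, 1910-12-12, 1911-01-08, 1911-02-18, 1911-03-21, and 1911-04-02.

349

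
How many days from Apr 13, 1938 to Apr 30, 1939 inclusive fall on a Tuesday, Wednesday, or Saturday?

Apr 13, 1938 is a Wednesday.
The range spans 383 days (inclusive of both endpoints).
383 = 7 × 54 + 5, so there are 54 full weeks plus 5 extra days.
Each full week contributes 3 days from the set (Tue, Wed, Sat): 54 × 3 = 162.
The 5 extra days are Wednesday, Thursday, Friday, Saturday, Sunday — 2 of them qualify.
Total: 162 + 2 = 164.

164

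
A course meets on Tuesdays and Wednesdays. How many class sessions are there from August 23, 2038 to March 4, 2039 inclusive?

August 23, 2038 is a Monday.
From August 23, 2038 to March 4, 2039 is 194 days inclusive.
194 = 7 × 27 + 5, so there are 27 full weeks plus 5 extra days.
Each full week contributes 2 days from the set (Tue, Wed): 27 × 2 = 54.
The 5 extra days are Monday, Tuesday, Wednesday, Thursday, Friday — 2 of them qualify.
Total: 54 + 2 = 56.

56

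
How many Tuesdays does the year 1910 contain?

Jan 1, 1910 is a Saturday.
That's 365 days from start to end, counting both.
365 = 7 × 52 + 1, so there are 52 full weeks plus 1 extra day.
Each full week contributes one Tuesday: 52 so far.
The 1 extra day is Sat — none qualify.
Total: 52 + 0 = 52.

52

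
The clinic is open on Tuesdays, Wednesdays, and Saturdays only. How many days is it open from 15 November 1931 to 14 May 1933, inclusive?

234

15 November 1931 is a Sunday.
From 15 November 1931 to 14 May 1933 is 547 days inclusive.
547 = 7 × 78 + 1, so there are 78 full weeks plus 1 extra day.
Each full week contributes 3 days from the set (Tue, Wed, Sat): 78 × 3 = 234.
The 1 extra day is Sun — none qualify.
Total: 234 + 0 = 234.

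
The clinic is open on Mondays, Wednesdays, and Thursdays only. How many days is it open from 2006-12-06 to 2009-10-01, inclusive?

443

2006-12-06 is a Wednesday.
The range spans 1031 days (inclusive of both endpoints).
1031 = 7 × 147 + 2, so there are 147 full weeks plus 2 extra days.
Each full week contributes 3 days from the set (Mon, Wed, Thu): 147 × 3 = 441.
The 2 extra days are Wed, Thu — 2 of them qualify.
Total: 441 + 2 = 443.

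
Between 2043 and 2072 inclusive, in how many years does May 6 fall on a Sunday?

Day of week of May 6 in each year:
2043: Wed, 2044: Fri, 2045: Sat, 2046: Sun ✓, 2047: Mon, 2048: Wed, 2049: Thu, 2050: Fri, 2051: Sat, 2052: Mon, 2053: Tue, 2054: Wed, 2055: Thu, 2056: Sat, 2057: Sun ✓, 2058: Mon, 2059: Tue, 2060: Thu, 2061: Fri, 2062: Sat, 2063: Sun ✓, 2064: Tue, 2065: Wed, 2066: Thu, 2067: Fri, 2068: Sun ✓, 2069: Mon, 2070: Tue, 2071: Wed, 2072: Fri
Sundays: 2046, 2057, 2063, 2068.

4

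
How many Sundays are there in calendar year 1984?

Jan 1, 1984 is a Sunday.
From Jan 1, 1984 to Dec 31, 1984 is 366 days inclusive.
366 = 7 × 52 + 2, so there are 52 full weeks plus 2 extra days.
Each full week contributes one Sunday: 52 so far.
The 2 extra days are Sunday, Monday — 1 of them qualifies.
Total: 52 + 1 = 53.

53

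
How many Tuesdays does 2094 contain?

52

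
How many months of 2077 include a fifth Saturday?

A month has five Saturdays exactly when Saturday falls within its first (length − 28) days.
Jan: 31 days, starts Fri → 5 of Fri, Sat, Sun ✓
Feb: 28 days, starts Mon → 5 of (none)
Mar: 31 days, starts Mon → 5 of Mon, Tue, Wed
Apr: 30 days, starts Thu → 5 of Thu, Fri
May: 31 days, starts Sat → 5 of Sat, Sun, Mon ✓
Jun: 30 days, starts Tue → 5 of Tue, Wed
Jul: 31 days, starts Thu → 5 of Thu, Fri, Sat ✓
Aug: 31 days, starts Sun → 5 of Sun, Mon, Tue
Sep: 30 days, starts Wed → 5 of Wed, Thu
Oct: 31 days, starts Fri → 5 of Fri, Sat, Sun ✓
Nov: 30 days, starts Mon → 5 of Mon, Tue
Dec: 31 days, starts Wed → 5 of Wed, Thu, Fri
Months with five Saturdays: Jan, May, Jul, Oct.

4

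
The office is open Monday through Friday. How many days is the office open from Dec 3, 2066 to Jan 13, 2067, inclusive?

30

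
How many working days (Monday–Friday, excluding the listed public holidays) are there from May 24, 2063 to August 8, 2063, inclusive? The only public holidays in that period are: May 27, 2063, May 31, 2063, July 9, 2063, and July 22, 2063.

53 working days

May 24, 2063 is a Thursday.
That's 77 days from start to end, counting both.
77 = 7 × 11, so the span is exactly 11 full weeks.
Each full week contributes 5 weekdays (Mon–Fri): 11 × 5 = 55.
Holidays: May 27, 2063 (Sun); May 31, 2063 (Thu); July 9, 2063 (Mon); July 22, 2063 (Sun).
2 of the 4 holidays fall on weekdays; the rest are weekends and were already excluded.
Business days: 55 − 2 = 53.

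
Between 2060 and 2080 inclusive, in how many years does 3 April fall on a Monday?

Day of week of April 3 in each year:
2060: Sat, 2061: Sun, 2062: Mon ✓, 2063: Tue, 2064: Thu, 2065: Fri, 2066: Sat, 2067: Sun, 2068: Tue, 2069: Wed, 2070: Thu, 2071: Fri, 2072: Sun, 2073: Mon ✓, 2074: Tue, 2075: Wed, 2076: Fri, 2077: Sat, 2078: Sun, 2079: Mon ✓, 2080: Wed
Mondays: 2062, 2073, 2079.

3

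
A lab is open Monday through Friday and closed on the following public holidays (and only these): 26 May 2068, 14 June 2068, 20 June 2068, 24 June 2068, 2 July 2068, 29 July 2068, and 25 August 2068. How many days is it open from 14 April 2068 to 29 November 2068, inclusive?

161 working days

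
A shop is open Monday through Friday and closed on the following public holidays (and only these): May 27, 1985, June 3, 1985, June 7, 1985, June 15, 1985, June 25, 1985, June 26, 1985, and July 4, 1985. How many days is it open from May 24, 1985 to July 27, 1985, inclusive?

May 24, 1985 is a Friday.
From May 24, 1985 to July 27, 1985 is 65 days inclusive.
65 = 7 × 9 + 2, so there are 9 full weeks plus 2 extra days.
Each full week contributes 5 weekdays (Mon–Fri): 9 × 5 = 45.
The 2 extra days are Friday, Saturday — 1 of them qualifies.
Total: 45 + 1 = 46.
Holidays: May 27, 1985 (Mon); June 3, 1985 (Mon); June 7, 1985 (Fri); June 15, 1985 (Sat); June 25, 1985 (Tue); June 26, 1985 (Wed); July 4, 1985 (Thu).
6 of the 7 holidays fall on weekdays; the rest are weekends and were already excluded.
Business days: 46 − 6 = 40.

40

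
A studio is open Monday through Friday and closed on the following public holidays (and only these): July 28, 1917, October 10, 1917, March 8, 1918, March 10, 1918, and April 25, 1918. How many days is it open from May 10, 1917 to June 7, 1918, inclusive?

279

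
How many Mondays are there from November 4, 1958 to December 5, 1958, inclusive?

November 4, 1958 is a Tuesday.
That's 32 days from start to end, counting both.
32 = 7 × 4 + 4, so there are 4 full weeks plus 4 extra days.
Each full week contributes one Monday: 4 so far.
The 4 extra days are Tuesday, Wednesday, Thursday, Friday — none qualify.
Total: 4 + 0 = 4.

4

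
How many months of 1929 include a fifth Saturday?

4

A month has five Saturdays exactly when Saturday falls within its first (length − 28) days.
Jan: 31 days, starts Tue → 5 of Tue, Wed, Thu
Feb: 28 days, starts Fri → 5 of (none)
Mar: 31 days, starts Fri → 5 of Fri, Sat, Sun ✓
Apr: 30 days, starts Mon → 5 of Mon, Tue
May: 31 days, starts Wed → 5 of Wed, Thu, Fri
Jun: 30 days, starts Sat → 5 of Sat, Sun ✓
Jul: 31 days, starts Mon → 5 of Mon, Tue, Wed
Aug: 31 days, starts Thu → 5 of Thu, Fri, Sat ✓
Sep: 30 days, starts Sun → 5 of Sun, Mon
Oct: 31 days, starts Tue → 5 of Tue, Wed, Thu
Nov: 30 days, starts Fri → 5 of Fri, Sat ✓
Dec: 31 days, starts Sun → 5 of Sun, Mon, Tue
Months with five Saturdays: Mar, Jun, Aug, Nov.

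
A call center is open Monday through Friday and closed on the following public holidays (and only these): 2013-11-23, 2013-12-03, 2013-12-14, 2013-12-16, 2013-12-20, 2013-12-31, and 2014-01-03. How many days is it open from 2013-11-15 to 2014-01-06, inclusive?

32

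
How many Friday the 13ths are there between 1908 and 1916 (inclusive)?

Friday-the-13ths by year:
1908: Mar, Nov
1909: Aug
1910: May
1911: Jan, Oct
1912: Sep, Dec
1913: Jun
1914: Feb, Mar, Nov
1915: Aug
1916: Oct

14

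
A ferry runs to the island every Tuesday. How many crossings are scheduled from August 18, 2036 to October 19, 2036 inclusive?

August 18, 2036 is a Monday.
That's 63 days from start to end, counting both.
63 = 7 × 9, so the span is exactly 9 full weeks.
Each full week contributes one Tuesday: 9 so far.

9 Tuesdays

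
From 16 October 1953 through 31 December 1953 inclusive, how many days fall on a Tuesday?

16 October 1953 is a Friday.
That's 77 days from start to end, counting both.
77 = 7 × 11, so the span is exactly 11 full weeks.
Each full week contributes one Tuesday: 11 so far.
Total: 11.

11 Tuesdays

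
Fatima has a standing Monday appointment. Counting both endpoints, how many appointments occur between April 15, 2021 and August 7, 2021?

April 15, 2021 is a Thursday.
The range spans 115 days (inclusive of both endpoints).
115 = 7 × 16 + 3, so there are 16 full weeks plus 3 extra days.
Each full week contributes one Monday: 16 so far.
The 3 extra days are Thursday, Friday, Saturday — none qualify.
Total: 16 + 0 = 16.

16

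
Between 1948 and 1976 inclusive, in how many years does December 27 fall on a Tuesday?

Day of week of December 27 in each year:
1948: Mon, 1949: Tue ✓, 1950: Wed, 1951: Thu, 1952: Sat, 1953: Sun, 1954: Mon, 1955: Tue ✓, 1956: Thu, 1957: Fri, 1958: Sat, 1959: Sun, 1960: Tue ✓, 1961: Wed, 1962: Thu, 1963: Fri, 1964: Sun, 1965: Mon, 1966: Tue ✓, 1967: Wed, 1968: Fri, 1969: Sat, 1970: Sun, 1971: Mon, 1972: Wed, 1973: Thu, 1974: Fri, 1975: Sat, 1976: Mon
Tuesdays: 1949, 1955, 1960, 1966.

4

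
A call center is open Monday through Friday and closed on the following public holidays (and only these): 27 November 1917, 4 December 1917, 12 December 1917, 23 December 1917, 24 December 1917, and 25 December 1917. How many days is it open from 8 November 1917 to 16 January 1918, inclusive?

45 business days

8 November 1917 is a Thursday.
That's 70 days from start to end, counting both.
70 = 7 × 10, so the span is exactly 10 full weeks.
Each full week contributes 5 weekdays (Mon–Fri): 10 × 5 = 50.
Total: 50.
Holidays: 27 November 1917 (Tue); 4 December 1917 (Tue); 12 December 1917 (Wed); 23 December 1917 (Sun); 24 December 1917 (Mon); 25 December 1917 (Tue).
5 of the 6 holidays fall on weekdays; the rest are weekends and were already excluded.
Business days: 50 − 5 = 45.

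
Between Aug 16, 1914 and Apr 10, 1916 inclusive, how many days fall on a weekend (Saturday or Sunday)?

Aug 16, 1914 is a Sunday.
From Aug 16, 1914 to Apr 10, 1916 is 604 days inclusive.
604 = 7 × 86 + 2, so there are 86 full weeks plus 2 extra days.
Each full week contributes 2 weekend days (Sat, Sun): 86 × 2 = 172.
The 2 extra days are Sunday, Monday — 1 of them qualifies.
Total: 172 + 1 = 173.

173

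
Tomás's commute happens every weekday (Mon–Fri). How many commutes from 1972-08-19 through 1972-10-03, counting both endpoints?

1972-08-19 is a Saturday.
From 1972-08-19 to 1972-10-03 is 46 days inclusive.
46 = 7 × 6 + 4, so there are 6 full weeks plus 4 extra days.
Each full week contributes 5 weekdays (Mon–Fri): 6 × 5 = 30.
The 4 extra days are Saturday, Sunday, Monday, Tuesday — 2 of them qualify.
Total: 30 + 2 = 32.

32 weekdays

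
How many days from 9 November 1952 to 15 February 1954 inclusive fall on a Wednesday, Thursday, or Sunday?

9 November 1952 is a Sunday.
From 9 November 1952 to 15 February 1954 is 464 days inclusive.
464 = 7 × 66 + 2, so there are 66 full weeks plus 2 extra days.
Each full week contributes 3 days from the set (Wed, Thu, Sun): 66 × 3 = 198.
The 2 extra days are Sun, Mon — 1 of them qualifies.
Total: 198 + 1 = 199.

199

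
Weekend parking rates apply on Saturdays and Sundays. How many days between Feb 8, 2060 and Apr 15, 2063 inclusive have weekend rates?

333

Feb 8, 2060 is a Sunday.
From Feb 8, 2060 to Apr 15, 2063 is 1163 days inclusive.
1163 = 7 × 166 + 1, so there are 166 full weeks plus 1 extra day.
Each full week contributes 2 weekend days (Sat, Sun): 166 × 2 = 332.
The 1 extra day is Sunday — 1 of them qualifies.
Total: 332 + 1 = 333.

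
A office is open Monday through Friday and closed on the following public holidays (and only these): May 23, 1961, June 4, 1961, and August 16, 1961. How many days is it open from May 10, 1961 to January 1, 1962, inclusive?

May 10, 1961 is a Wednesday.
The range spans 237 days (inclusive of both endpoints).
237 = 7 × 33 + 6, so there are 33 full weeks plus 6 extra days.
Each full week contributes 5 weekdays (Mon–Fri): 33 × 5 = 165.
The 6 extra days are Wednesday, Thursday, Friday, Saturday, Sunday, Monday — 4 of them qualify.
Total: 165 + 4 = 169.
Holidays: May 23, 1961 (Tue); June 4, 1961 (Sun); August 16, 1961 (Wed).
2 of the 3 holidays fall on weekdays; the rest are weekends and were already excluded.
Business days: 169 − 2 = 167.

167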